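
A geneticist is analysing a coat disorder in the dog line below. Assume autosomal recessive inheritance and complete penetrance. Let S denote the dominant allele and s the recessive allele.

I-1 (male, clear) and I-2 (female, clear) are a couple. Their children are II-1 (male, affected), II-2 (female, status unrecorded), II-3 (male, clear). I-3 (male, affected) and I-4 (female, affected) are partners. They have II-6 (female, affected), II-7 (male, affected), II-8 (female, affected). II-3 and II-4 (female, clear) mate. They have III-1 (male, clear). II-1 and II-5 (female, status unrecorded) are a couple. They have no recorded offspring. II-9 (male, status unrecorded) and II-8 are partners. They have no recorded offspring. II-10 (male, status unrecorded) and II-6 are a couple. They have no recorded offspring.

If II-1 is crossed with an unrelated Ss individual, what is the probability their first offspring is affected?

1/2

II-1 is affected, so II-1 is ss.
The cross gives 1/2 Ss : 1/2 ss, so P(offspring is affected) = 1/2.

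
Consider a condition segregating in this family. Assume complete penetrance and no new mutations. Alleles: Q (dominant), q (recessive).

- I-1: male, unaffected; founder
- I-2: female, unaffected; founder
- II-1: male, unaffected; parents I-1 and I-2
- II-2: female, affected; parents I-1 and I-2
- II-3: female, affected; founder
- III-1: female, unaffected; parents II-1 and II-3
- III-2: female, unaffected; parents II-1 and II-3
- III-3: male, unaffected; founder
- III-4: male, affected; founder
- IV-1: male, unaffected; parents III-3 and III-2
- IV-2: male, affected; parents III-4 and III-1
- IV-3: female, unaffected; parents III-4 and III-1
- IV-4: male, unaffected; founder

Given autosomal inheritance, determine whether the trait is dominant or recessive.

recessive

I-1 and I-2 are both unaffected yet have an affected child II-2. Under dominance, an affected child requires at least one affected parent, so the trait cannot be dominant.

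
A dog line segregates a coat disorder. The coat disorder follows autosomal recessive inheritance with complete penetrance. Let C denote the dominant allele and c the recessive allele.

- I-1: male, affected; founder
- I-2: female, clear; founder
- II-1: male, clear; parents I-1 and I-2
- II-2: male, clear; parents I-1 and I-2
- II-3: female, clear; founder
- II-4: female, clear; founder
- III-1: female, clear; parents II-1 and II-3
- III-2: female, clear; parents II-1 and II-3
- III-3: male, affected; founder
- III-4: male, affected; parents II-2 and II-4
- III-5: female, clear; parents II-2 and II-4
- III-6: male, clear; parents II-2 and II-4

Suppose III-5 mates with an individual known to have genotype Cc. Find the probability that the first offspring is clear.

II-2 is clear so carries C and received c from I-1 (cc), so II-2 is Cc.
II-4 is clear so carries C and passed c to III-4 (cc), so II-4 is Cc.
III-5 is a clear offspring of II-2 (Cc) × II-4 (Cc), whose cross gives 1/4 CC : 1/2 Cc : 1/4 cc; conditioning on being clear, III-5 is CC with probability 1/3, Cc with probability 2/3.
Summing over parental genotype combinations, P(offspring is clear) = 1/3·1 + 2/3·3/4 = 5/6.

5/6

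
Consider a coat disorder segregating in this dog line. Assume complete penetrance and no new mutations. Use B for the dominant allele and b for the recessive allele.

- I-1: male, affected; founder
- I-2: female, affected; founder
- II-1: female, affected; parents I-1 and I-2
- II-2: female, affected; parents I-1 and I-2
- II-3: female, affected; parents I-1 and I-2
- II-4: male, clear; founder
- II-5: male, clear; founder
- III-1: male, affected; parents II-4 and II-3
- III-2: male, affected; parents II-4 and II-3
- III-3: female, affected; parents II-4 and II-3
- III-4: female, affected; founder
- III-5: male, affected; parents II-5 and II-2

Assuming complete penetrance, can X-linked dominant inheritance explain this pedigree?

Yes

A consistent assignment under X-linked dominant exists: I-1 X^B Y, I-2 X^B X^B, II-1 X^B X^B, II-2 X^B X^B, II-3 X^B X^B, II-4 X^b Y, II-5 X^b Y, III-1 X^B Y, III-2 X^B Y, III-3 X^B X^b, III-4 X^B X^B, III-5 X^B Y.
In this assignment every recorded phenotype matches its genotype and every non-founder's genotype is obtainable from its parents' genotypes, so the pedigree is consistent.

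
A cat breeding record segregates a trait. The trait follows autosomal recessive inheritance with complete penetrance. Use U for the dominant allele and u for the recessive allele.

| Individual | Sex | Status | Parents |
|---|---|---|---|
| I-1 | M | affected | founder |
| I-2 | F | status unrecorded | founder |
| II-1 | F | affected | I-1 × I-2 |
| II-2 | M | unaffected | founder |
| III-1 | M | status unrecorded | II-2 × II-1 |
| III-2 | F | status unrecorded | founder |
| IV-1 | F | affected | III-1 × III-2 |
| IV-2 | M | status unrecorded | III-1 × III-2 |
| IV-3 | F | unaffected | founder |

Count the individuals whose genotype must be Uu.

No individual's genotype is forced to Uu by the pedigree, so the count is 0.

0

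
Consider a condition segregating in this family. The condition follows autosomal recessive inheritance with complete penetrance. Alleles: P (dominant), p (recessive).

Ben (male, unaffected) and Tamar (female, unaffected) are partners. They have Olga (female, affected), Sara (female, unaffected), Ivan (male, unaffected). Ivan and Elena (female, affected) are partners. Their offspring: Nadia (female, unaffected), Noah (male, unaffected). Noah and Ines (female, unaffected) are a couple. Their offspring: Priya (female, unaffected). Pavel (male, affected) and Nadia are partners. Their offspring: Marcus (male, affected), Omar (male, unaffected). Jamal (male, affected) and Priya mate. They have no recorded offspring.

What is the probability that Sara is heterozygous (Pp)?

2/3

Ben is unaffected so carries P and passed p to Olga (pp), so Ben is Pp.
Tamar is unaffected so carries P and passed p to Olga (pp), so Tamar is Pp.
Their cross gives offspring ratios 1/4 PP : 1/2 Pp : 1/4 pp. Conditioning on Sara being unaffected, P(Pp) = 1/2 / 3/4 = 2/3.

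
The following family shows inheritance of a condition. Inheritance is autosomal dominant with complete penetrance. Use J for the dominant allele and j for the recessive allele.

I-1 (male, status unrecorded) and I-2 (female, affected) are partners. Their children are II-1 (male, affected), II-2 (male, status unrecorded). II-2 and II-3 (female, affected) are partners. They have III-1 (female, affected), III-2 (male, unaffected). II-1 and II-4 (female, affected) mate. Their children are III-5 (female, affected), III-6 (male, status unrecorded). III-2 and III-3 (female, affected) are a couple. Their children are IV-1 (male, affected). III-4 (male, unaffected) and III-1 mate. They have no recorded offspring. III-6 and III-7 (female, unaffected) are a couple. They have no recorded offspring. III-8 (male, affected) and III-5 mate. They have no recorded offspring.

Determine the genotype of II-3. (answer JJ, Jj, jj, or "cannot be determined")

Jj

From phenotype alone, II-3 is JJ or Jj.
II-3 is affected so carries J and passed j to III-2 (jj), so II-3 is Jj.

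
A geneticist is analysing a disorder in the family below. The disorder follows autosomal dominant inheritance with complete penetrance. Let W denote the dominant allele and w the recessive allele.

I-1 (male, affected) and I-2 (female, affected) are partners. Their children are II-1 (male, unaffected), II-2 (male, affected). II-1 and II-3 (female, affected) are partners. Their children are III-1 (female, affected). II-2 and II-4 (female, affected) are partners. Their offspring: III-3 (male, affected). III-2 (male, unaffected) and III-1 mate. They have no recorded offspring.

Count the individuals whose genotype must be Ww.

Obligate heterozygotes: I-1 is affected so carries W and passed w to II-1 (ww), so I-1 is Ww; I-2 is affected so carries W and passed w to II-1 (ww), so I-2 is Ww; III-1 is affected so carries W and received w from II-1 (ww), so III-1 is Ww.
Every other individual is either homozygous by phenotype or has at least one consistent homozygous assignment, so the count is 3.

3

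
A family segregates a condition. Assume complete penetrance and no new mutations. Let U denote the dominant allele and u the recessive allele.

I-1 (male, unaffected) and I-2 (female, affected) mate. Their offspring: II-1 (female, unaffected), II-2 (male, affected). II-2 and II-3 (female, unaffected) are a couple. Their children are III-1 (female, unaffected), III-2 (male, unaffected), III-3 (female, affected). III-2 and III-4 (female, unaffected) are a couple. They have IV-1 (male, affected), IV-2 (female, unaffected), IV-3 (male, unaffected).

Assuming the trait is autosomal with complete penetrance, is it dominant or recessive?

III-2 and III-4 are both unaffected yet have an affected child IV-1. Under dominance, an affected child requires at least one affected parent, so the trait cannot be dominant.

recessive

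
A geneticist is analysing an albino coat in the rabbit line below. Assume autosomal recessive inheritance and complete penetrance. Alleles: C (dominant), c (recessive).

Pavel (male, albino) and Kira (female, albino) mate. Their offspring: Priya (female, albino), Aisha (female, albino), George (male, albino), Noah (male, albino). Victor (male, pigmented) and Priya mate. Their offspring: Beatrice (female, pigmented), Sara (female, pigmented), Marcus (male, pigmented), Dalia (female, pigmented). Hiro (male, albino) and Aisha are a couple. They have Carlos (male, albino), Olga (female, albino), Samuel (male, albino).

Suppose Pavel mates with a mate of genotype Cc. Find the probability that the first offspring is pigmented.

1/2

Pavel is albino, so Pavel is cc.
The cross gives 1/2 Cc : 1/2 cc, so P(offspring is pigmented) = 1/2.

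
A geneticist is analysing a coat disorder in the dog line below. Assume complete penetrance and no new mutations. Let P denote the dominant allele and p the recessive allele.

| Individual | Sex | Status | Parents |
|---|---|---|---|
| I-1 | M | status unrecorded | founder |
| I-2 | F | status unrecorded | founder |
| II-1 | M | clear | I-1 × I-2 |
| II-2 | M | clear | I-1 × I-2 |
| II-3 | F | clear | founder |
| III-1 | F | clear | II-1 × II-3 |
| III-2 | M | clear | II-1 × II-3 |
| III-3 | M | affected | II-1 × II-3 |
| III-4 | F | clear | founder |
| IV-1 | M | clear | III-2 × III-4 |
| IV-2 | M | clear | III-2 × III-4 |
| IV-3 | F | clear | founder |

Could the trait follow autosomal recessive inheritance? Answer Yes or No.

A consistent assignment under autosomal recessive exists: I-1 PP, I-2 Pp, II-1 Pp, II-2 PP, II-3 Pp, III-1 PP, III-2 PP, III-3 pp, III-4 PP, IV-1 PP, IV-2 PP, IV-3 PP.
In this assignment every recorded phenotype matches its genotype and every non-founder's genotype is obtainable from its parents' genotypes, so the pedigree is consistent.

Yes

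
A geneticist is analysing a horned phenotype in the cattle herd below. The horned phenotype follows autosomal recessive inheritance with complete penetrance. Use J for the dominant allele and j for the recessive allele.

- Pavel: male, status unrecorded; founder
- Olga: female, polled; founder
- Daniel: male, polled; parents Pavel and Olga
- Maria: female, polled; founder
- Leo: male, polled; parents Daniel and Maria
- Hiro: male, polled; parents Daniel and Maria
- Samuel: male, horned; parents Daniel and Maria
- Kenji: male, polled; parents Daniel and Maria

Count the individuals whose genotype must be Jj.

Obligate heterozygotes: Daniel is polled so carries J and passed j to Samuel (jj), so Daniel is Jj; Maria is polled so carries J and passed j to Samuel (jj), so Maria is Jj.
Every other individual is either homozygous by phenotype or has at least one consistent homozygous assignment, so the count is 2.

2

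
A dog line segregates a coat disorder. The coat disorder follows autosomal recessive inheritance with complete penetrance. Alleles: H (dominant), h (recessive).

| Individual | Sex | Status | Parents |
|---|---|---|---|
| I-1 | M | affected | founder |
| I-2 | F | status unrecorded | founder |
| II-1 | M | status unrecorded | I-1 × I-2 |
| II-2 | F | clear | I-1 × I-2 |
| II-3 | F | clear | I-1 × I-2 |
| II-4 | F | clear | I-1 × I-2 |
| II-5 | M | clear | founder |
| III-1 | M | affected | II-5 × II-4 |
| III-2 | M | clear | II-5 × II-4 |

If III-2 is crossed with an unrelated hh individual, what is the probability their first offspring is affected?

1/3

II-5 is clear so carries H and passed h to III-1 (hh), so II-5 is Hh.
II-4 is clear so carries H and received h from I-1 (hh), so II-4 is Hh.
III-2 is a clear offspring of II-5 (Hh) × II-4 (Hh), whose cross gives 1/4 HH : 1/2 Hh : 1/4 hh; conditioning on being clear, III-2 is HH with probability 1/3, Hh with probability 2/3.
Summing over parental genotype combinations, P(offspring is affected) = 2/3·1/2 = 1/3.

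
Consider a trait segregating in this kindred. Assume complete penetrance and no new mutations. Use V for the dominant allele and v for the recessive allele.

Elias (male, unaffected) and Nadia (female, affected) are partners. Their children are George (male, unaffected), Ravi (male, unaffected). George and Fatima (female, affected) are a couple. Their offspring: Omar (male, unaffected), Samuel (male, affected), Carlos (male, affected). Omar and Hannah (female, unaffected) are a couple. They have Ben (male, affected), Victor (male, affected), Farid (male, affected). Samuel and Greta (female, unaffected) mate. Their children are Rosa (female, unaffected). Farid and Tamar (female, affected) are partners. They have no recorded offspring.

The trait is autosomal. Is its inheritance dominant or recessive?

recessive

Omar and Hannah are both unaffected yet have an affected child Ben. Under dominance, an affected child requires at least one affected parent, so the trait cannot be dominant.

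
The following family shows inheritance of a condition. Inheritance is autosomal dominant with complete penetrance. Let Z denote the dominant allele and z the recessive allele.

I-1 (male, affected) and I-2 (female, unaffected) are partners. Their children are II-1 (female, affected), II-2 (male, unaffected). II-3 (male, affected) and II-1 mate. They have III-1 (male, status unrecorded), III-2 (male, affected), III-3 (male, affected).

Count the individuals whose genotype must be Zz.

2

Obligate heterozygotes: I-1 is affected so carries Z and passed z to II-2 (zz), so I-1 is Zz; II-1 is affected so carries Z and received z from I-2 (zz), so II-1 is Zz.
Every other individual is either homozygous by phenotype or has at least one consistent homozygous assignment, so the count is 2.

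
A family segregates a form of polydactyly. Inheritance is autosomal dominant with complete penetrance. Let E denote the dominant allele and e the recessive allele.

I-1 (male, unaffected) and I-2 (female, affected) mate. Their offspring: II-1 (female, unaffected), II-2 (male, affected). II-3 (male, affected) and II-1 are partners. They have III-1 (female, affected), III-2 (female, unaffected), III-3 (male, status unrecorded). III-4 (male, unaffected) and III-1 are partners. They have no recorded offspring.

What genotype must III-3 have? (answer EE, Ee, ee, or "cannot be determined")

III-3's phenotype is unrecorded, and no parent or child forces a single allele at both positions; consistent genotype assignments exist with III-3 as Ee or ee.

cannot be determined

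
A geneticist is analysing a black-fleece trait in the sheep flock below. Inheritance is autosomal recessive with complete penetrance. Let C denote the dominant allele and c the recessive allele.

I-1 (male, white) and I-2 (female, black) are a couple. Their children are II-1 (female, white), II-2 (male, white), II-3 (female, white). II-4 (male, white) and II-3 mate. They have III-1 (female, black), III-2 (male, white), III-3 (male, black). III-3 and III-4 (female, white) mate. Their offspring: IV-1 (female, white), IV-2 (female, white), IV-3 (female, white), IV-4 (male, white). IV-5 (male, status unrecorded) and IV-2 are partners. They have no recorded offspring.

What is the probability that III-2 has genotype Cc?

II-4 is white so carries C and passed c to III-1 (cc), so II-4 is Cc.
II-3 is white so carries C and received c from I-2 (cc), so II-3 is Cc.
Their cross gives offspring ratios 1/4 CC : 1/2 Cc : 1/4 cc. Conditioning on III-2 being white, P(Cc) = 1/2 / 3/4 = 2/3.

2/3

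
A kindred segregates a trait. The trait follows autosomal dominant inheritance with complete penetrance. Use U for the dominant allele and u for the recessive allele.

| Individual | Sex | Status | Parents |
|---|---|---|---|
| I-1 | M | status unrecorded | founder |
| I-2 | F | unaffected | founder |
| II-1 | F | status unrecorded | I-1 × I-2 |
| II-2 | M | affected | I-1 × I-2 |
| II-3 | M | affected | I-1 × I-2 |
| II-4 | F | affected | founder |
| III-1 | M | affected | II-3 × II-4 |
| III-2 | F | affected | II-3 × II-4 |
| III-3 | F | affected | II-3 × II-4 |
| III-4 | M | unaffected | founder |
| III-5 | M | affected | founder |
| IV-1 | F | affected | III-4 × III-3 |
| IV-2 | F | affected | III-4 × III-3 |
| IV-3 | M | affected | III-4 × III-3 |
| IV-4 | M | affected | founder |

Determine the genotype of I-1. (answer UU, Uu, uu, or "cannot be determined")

cannot be determined

I-1's phenotype is unrecorded, and no parent or child forces a single allele at both positions; consistent genotype assignments exist with I-1 as UU or Uu.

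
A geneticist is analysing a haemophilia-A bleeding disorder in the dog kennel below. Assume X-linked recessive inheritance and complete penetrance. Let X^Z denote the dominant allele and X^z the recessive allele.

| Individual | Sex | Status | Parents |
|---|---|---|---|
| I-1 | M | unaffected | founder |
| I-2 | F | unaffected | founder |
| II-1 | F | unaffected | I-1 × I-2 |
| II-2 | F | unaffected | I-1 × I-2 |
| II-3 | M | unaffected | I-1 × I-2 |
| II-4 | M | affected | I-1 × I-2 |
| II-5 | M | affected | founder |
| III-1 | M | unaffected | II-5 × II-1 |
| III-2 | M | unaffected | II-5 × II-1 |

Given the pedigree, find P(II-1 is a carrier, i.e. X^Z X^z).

I-1 is unaffected, so I-1 is X^Z Y.
I-2 is unaffected so carries Z and passed z to II-4 (X^z Y), so I-2 is X^Z X^z.
Their cross gives offspring ratios 1/2 X^Z X^Z : 1/2 X^Z X^z. Conditioning on II-1 being unaffected, P(X^Z X^z) = 1/2 / 1 = 1/2 before taking II-1's own offspring into account.
II-5 is affected, so II-5 is X^z Y.
Now use II-1's offspring. Probability of each recorded status — unaffected son III-1: 1/2 if II-1 is X^Z X^z, 1 if X^Z X^Z; unaffected son III-2: 1/2 if II-1 is X^Z X^z, 1 if X^Z X^Z.
Bayes: P(X^Z X^z) = 1/2·1/4 / (1/2·1/4 + 1/2·1) = 1/5.

1/5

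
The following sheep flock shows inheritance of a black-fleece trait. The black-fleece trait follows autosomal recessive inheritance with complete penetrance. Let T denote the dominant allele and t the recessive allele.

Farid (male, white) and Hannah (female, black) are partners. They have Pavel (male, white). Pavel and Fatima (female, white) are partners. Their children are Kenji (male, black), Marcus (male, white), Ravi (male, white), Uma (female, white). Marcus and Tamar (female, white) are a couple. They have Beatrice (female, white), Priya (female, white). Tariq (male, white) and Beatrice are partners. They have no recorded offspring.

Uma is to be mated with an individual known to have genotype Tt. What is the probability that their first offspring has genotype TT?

Pavel is white so carries T and received t from Hannah (tt), so Pavel is Tt.
Fatima is white so carries T and passed t to Kenji (tt), so Fatima is Tt.
Uma is a white offspring of Pavel (Tt) × Fatima (Tt), whose cross gives 1/4 TT : 1/2 Tt : 1/4 tt; conditioning on being white, Uma is TT with probability 1/3, Tt with probability 2/3.
Summing over parental genotype combinations, P(offspring has genotype TT) = 1/3·1/2 + 2/3·1/4 = 1/3.

1/3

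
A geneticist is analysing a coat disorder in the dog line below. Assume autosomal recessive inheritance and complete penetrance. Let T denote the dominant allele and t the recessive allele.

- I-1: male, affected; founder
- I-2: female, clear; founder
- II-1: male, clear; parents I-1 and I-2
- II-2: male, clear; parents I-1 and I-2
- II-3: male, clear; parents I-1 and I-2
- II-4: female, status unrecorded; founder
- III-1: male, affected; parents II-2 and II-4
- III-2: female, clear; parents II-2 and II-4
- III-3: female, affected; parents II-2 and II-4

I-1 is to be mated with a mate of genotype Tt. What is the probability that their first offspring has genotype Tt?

1/2

I-1 is affected, so I-1 is tt.
The cross gives 1/2 Tt : 1/2 tt, so P(offspring has genotype Tt) = 1/2.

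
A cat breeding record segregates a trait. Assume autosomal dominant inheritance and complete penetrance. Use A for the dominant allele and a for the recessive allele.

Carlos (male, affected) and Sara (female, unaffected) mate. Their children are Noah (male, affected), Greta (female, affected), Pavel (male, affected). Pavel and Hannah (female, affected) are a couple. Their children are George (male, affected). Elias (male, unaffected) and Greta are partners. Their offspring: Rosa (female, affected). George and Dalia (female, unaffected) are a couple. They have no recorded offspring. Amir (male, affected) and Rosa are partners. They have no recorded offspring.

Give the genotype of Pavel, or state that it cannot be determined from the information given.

Aa

From phenotype alone, Pavel is AA or Aa.
Pavel is affected so carries A and received a from Sara (aa), so Pavel is Aa.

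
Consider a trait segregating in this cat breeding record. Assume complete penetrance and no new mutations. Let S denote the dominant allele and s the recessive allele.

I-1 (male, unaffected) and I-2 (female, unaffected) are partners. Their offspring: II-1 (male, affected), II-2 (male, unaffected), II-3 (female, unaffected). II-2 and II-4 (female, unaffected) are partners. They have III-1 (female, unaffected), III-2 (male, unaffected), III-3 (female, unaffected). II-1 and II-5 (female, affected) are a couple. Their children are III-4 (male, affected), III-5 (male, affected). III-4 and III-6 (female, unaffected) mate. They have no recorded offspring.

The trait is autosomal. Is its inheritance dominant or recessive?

recessive

I-1 and I-2 are both unaffected yet have an affected child II-1. Under dominance, an affected child requires at least one affected parent, so the trait cannot be dominant.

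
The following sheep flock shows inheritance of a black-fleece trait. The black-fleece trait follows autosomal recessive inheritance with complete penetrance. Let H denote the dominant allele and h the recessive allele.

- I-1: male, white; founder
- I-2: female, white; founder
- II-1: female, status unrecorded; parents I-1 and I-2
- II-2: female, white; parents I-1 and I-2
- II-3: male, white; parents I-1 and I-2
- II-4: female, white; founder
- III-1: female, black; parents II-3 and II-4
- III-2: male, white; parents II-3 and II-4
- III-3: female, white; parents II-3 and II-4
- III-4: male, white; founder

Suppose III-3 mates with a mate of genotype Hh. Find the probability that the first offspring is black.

1/6

II-3 is white so carries H and passed h to III-1 (hh), so II-3 is Hh.
II-4 is white so carries H and passed h to III-1 (hh), so II-4 is Hh.
III-3 is a white offspring of II-3 (Hh) × II-4 (Hh), whose cross gives 1/4 HH : 1/2 Hh : 1/4 hh; conditioning on being white, III-3 is HH with probability 1/3, Hh with probability 2/3.
Summing over parental genotype combinations, P(offspring is black) = 2/3·1/4 = 1/6.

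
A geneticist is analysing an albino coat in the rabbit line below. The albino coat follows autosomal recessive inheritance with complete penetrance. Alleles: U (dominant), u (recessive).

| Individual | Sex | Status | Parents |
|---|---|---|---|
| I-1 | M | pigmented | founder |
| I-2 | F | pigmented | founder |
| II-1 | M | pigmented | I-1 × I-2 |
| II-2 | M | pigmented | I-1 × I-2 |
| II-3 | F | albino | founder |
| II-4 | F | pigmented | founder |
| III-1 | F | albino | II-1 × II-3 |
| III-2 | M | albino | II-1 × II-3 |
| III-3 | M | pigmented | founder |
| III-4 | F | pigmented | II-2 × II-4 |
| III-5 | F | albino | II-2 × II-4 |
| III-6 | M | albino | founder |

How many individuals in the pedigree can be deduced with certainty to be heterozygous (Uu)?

Obligate heterozygotes: II-1 is pigmented so carries U and passed u to III-1 (uu), so II-1 is Uu; II-2 is pigmented so carries U and passed u to III-5 (uu), so II-2 is Uu; II-4 is pigmented so carries U and passed u to III-5 (uu), so II-4 is Uu.
Every other individual is either homozygous by phenotype or has at least one consistent homozygous assignment, so the count is 3.

3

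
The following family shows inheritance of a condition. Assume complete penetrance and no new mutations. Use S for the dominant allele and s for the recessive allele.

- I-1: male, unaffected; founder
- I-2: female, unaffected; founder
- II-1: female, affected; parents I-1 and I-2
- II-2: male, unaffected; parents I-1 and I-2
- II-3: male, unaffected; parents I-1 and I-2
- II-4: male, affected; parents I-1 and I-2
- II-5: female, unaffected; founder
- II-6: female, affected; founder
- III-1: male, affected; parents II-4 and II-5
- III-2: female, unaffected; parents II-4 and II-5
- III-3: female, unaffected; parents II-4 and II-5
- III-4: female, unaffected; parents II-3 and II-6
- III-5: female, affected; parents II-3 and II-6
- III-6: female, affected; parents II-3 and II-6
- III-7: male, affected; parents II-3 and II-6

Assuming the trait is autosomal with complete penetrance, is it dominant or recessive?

recessive

I-1 and I-2 are both unaffected yet have an affected child II-1. Under dominance, an affected child requires at least one affected parent, so the trait cannot be dominant.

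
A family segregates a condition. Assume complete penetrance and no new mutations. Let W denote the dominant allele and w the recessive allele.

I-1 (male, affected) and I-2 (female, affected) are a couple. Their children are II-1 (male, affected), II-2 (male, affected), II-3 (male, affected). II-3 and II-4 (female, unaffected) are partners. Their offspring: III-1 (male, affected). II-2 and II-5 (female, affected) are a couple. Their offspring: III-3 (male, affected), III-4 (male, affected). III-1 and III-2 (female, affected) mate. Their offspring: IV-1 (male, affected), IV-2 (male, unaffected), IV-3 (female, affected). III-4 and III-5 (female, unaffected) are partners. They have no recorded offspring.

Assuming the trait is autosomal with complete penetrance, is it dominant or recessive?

III-1 and III-2 are both affected yet have an unaffected child IV-2. Under a recessive model two affected parents are homozygous and every child would be affected, so the trait cannot be recessive.

dominant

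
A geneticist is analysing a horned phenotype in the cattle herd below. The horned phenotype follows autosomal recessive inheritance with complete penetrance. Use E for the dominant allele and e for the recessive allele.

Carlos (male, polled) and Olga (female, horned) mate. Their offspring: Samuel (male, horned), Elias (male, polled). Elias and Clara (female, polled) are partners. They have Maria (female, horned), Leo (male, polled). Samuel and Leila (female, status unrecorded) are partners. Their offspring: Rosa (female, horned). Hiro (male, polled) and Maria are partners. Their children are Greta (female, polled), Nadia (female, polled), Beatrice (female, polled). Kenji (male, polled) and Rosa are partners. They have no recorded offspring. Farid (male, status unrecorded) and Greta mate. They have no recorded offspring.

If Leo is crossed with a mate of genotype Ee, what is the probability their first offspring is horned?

1/6

Elias is polled so carries E and received e from Olga (ee), so Elias is Ee.
Clara is polled so carries E and passed e to Maria (ee), so Clara is Ee.
Leo is a polled offspring of Elias (Ee) × Clara (Ee), whose cross gives 1/4 EE : 1/2 Ee : 1/4 ee; conditioning on being polled, Leo is EE with probability 1/3, Ee with probability 2/3.
Summing over parental genotype combinations, P(offspring is horned) = 2/3·1/4 = 1/6.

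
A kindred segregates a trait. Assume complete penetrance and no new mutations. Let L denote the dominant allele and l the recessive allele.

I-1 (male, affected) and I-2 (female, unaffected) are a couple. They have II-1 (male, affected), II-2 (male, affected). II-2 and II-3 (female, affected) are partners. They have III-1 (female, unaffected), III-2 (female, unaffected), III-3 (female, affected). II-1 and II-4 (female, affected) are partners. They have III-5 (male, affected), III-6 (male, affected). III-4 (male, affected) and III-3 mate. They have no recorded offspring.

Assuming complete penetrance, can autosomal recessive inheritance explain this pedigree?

No

Under autosomal recessive, III-1 (unaffected, female) cannot arise from II-2 (affected) × II-3 (affected).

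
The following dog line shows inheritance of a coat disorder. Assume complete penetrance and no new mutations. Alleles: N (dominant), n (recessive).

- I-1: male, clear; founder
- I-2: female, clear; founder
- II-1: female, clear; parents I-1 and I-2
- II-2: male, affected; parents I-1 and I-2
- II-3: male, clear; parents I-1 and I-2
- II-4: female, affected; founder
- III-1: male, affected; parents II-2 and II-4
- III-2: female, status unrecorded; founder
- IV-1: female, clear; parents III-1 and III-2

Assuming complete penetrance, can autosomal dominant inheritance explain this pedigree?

No

Under autosomal dominant, II-2 (affected, male) cannot arise from I-1 (clear) × I-2 (clear).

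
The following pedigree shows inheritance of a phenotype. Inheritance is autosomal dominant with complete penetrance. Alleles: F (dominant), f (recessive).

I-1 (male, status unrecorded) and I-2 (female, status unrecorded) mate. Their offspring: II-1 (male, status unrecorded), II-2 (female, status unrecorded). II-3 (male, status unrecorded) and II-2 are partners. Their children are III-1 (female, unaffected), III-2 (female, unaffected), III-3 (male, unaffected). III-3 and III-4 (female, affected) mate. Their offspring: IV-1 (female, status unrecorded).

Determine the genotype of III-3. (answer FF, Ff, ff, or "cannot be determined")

ff

III-3 is unaffected, so III-3 is ff.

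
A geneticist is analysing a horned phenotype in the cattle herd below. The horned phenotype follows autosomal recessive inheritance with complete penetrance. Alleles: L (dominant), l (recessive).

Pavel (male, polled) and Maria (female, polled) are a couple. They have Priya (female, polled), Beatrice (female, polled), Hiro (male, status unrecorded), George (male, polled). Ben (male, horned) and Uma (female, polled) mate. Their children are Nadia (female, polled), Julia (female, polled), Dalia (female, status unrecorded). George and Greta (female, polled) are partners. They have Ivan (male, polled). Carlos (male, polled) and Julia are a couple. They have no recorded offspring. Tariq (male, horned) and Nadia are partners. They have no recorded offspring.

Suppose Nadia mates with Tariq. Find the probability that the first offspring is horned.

1/2

Nadia is polled so carries L and received l from Ben (ll), so Nadia is Ll.
Tariq is horned, so Tariq is ll.
The cross gives 1/2 Ll : 1/2 ll, so P(offspring is horned) = 1/2.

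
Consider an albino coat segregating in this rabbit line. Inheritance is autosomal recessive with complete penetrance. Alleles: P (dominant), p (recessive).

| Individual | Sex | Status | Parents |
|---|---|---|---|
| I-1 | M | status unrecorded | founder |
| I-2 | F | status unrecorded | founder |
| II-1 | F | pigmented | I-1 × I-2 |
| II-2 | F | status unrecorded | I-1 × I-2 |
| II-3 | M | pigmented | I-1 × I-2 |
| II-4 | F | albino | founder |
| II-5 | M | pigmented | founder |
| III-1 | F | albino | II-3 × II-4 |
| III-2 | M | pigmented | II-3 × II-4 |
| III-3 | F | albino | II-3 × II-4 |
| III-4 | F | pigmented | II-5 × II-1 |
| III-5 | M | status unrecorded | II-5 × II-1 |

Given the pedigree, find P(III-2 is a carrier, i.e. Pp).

III-2 is pigmented so carries P and received p from II-4 (pp), so III-2 is Pp, giving P(Pp) = 1.

1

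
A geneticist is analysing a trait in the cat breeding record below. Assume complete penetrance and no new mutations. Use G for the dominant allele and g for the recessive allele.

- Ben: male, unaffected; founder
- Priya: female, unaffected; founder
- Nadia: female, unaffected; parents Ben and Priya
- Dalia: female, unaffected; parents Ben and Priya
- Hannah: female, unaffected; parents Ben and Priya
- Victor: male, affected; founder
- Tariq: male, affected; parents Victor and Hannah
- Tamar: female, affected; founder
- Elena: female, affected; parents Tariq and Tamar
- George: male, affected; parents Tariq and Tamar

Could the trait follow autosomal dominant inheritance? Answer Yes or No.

A consistent assignment under autosomal dominant exists: Ben gg, Priya gg, Nadia gg, Dalia gg, Hannah gg, Victor GG, Tariq Gg, Tamar GG, Elena GG, George GG.
In this assignment every recorded phenotype matches its genotype and every non-founder's genotype is obtainable from its parents' genotypes, so the pedigree is consistent.

Yes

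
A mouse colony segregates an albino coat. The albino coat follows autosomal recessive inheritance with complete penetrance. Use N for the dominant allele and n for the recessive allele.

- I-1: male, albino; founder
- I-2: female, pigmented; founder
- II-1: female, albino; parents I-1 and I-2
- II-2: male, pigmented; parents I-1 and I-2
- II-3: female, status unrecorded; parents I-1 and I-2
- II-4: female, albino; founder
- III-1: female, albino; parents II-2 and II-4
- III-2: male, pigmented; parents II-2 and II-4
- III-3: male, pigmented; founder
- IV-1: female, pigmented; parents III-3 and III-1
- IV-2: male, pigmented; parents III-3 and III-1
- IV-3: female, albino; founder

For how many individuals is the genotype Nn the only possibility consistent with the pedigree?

Obligate heterozygotes: I-2 is pigmented so carries N and passed n to II-1 (nn), so I-2 is Nn; II-2 is pigmented so carries N and received n from I-1 (nn), so II-2 is Nn; III-2 is pigmented so carries N and received n from II-4 (nn), so III-2 is Nn; IV-1 is pigmented so carries N and received n from III-1 (nn), so IV-1 is Nn; IV-2 is pigmented so carries N and received n from III-1 (nn), so IV-2 is Nn.
Every other individual is either homozygous by phenotype or has at least one consistent homozygous assignment, so the count is 5.

5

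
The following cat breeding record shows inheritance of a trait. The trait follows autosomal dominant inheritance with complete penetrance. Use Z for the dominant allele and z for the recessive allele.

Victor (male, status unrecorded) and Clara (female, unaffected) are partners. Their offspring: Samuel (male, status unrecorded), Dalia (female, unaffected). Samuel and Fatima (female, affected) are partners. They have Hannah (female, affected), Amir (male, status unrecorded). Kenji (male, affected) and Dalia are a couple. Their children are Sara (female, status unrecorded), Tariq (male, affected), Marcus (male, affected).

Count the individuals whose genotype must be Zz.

Obligate heterozygotes: Tariq is affected so carries Z and received z from Dalia (zz), so Tariq is Zz; Marcus is affected so carries Z and received z from Dalia (zz), so Marcus is Zz.
Every other individual is either homozygous by phenotype or has at least one consistent homozygous assignment, so the count is 2.

2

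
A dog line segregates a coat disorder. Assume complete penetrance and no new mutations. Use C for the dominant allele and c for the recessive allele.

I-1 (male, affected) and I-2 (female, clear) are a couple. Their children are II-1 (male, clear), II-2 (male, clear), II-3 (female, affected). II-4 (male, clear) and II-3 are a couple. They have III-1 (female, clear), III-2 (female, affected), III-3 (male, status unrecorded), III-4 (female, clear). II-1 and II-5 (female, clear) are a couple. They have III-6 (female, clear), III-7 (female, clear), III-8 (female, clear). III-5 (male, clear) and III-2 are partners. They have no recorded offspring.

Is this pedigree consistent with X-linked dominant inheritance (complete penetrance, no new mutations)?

Yes

A consistent assignment under X-linked dominant exists: I-1 X^C Y, I-2 X^c X^c, II-1 X^c Y, II-2 X^c Y, II-3 X^C X^c, II-4 X^c Y, II-5 X^c X^c, III-1 X^c X^c, III-2 X^C X^c, III-3 X^C Y, III-4 X^c X^c, III-5 X^c Y, III-6 X^c X^c, III-7 X^c X^c, III-8 X^c X^c.
In this assignment every recorded phenotype matches its genotype and every non-founder's genotype is obtainable from its parents' genotypes, so the pedigree is consistent.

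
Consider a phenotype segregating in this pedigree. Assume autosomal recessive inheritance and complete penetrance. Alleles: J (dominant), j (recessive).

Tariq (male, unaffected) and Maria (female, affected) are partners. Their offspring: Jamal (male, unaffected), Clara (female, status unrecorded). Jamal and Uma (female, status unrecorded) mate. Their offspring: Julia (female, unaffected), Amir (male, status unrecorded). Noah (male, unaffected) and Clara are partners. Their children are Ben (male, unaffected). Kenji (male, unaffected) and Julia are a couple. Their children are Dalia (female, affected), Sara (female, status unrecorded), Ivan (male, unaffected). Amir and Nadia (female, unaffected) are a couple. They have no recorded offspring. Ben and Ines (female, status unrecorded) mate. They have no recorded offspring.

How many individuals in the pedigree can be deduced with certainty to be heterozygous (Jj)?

Obligate heterozygotes: Jamal is unaffected so carries J and received j from Maria (jj), so Jamal is Jj; Julia is unaffected so carries J and passed j to Dalia (jj), so Julia is Jj; Kenji is unaffected so carries J and passed j to Dalia (jj), so Kenji is Jj.
Every other individual is either homozygous by phenotype or has at least one consistent homozygous assignment, so the count is 3.

3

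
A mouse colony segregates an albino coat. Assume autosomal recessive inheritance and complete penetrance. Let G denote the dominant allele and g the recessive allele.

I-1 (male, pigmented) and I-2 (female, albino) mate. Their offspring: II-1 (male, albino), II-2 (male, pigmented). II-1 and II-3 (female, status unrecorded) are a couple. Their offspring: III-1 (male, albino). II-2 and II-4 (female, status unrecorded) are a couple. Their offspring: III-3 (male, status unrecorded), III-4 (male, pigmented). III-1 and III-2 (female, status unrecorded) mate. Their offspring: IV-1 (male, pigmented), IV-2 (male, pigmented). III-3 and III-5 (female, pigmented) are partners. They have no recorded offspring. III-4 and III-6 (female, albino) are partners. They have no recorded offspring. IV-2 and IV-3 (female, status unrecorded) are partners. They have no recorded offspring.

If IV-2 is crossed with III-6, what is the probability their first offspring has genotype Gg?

IV-2 is pigmented so carries G and received g from III-1 (gg), so IV-2 is Gg.
III-6 is albino, so III-6 is gg.
The cross gives 1/2 Gg : 1/2 gg, so P(offspring has genotype Gg) = 1/2.

1/2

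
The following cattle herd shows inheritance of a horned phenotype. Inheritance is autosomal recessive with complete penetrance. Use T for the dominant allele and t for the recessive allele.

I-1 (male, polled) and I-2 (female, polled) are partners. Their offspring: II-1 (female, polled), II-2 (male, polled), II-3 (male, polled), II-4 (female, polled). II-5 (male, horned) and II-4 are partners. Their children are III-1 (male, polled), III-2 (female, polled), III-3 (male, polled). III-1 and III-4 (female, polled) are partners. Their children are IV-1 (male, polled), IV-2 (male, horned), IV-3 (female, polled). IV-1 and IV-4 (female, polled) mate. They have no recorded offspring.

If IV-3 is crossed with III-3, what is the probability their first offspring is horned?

1/6

III-1 is polled so carries T and received t from II-5 (tt), so III-1 is Tt.
III-4 is polled so carries T and passed t to IV-2 (tt), so III-4 is Tt.
IV-3 is a polled offspring of III-1 (Tt) × III-4 (Tt), whose cross gives 1/4 TT : 1/2 Tt : 1/4 tt; conditioning on being polled, IV-3 is TT with probability 1/3, Tt with probability 2/3.
III-3 is polled so carries T and received t from II-5 (tt), so III-3 is Tt.
Summing over parental genotype combinations, P(offspring is horned) = 2/3·1/4 = 1/6.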